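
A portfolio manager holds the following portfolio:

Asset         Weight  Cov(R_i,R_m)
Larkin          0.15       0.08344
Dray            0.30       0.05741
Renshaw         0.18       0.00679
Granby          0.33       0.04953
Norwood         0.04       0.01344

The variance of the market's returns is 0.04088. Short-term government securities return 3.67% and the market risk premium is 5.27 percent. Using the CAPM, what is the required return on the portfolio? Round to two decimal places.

β_Larkin = 0.08344 / 0.04088 = 2.0411
β_Dray = 0.05741 / 0.04088 = 1.4044
β_Renshaw = 0.00679 / 0.04088 = 0.1661
β_Granby = 0.04953 / 0.04088 = 1.2116
β_Norwood = 0.01344 / 0.04088 = 0.3288
β_P = Σ w_i β_i = 0.15×2.0411 + 0.30×1.4044 + 0.18×0.1661 + 0.33×1.2116 + 0.04×0.3288 = 1.1704
E(R_P) = R_f + β_P × MRP = 3.67% + 1.1704 × 5.27% = 9.84%

9.84%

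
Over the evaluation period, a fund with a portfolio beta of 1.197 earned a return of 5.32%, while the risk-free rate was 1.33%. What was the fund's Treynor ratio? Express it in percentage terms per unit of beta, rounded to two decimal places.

Treynor = (R_P − R_f) / β_P = (5.32% − 1.33%) / 1.1970 = 3.99% / 1.1970 = 3.33%

3.33%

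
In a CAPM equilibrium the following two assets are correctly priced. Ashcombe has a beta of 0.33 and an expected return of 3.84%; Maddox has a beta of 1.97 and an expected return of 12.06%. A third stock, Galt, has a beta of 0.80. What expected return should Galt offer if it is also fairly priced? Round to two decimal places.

6.20%

MRP (SML slope) = (12.06% − 3.84%) / (1.97 − 0.33) = 8.22% / 1.64 = 5.0122%
R_f (intercept) = 3.84% − 0.33 × 5.0122% = 2.1860%
E(R_Galt) = R_f + β × MRP = 2.1860% + 0.80 × 5.0122% = 6.20%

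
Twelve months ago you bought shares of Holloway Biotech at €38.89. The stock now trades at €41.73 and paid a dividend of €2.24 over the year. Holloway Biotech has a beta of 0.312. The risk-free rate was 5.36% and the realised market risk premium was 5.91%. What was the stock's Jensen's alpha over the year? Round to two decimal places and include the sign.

Realised HPR = (P1 + D1 − P0) / P0 = (41.73 + 2.24 − 38.89) / 38.89 = 5.08 / 38.89 = 13.0625%
CAPM required = R_f + β·MRP = 5.36% + 0.312 × 5.91% = 7.20392%
α = realised − required = 13.0625% − 7.20392% = +5.86%

+5.86%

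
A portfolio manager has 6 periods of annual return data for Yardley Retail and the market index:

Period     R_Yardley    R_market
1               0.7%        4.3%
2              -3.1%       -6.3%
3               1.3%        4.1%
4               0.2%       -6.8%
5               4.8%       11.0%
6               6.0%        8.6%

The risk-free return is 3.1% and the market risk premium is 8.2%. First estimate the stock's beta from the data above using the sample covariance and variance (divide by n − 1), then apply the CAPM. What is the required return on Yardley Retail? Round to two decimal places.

Mean R_i = (0.7 − 3.1 + 1.3 + 0.2 + 4.8 + 6.0) / 6 = 1.6500%
Mean R_m = (4.3 − 6.3 + 4.1 − 6.8 + 11.0 + 8.6) / 6 = 2.4833%
Σ(R_i − R̄_i)(R_m − R̄_m) = 106.3250  ⇒  Cov = 106.3250 / 5 = 21.2650
Σ(R_m − R̄_m)² = 279.1883  ⇒  Var(R_m) = 279.1883 / 5 = 55.8377
β = Cov / Var(R_m) = 21.2650 / 55.8377 = 0.3808
E(R) = R_f + β × MRP = 3.1% + 0.3808 × 8.2% = 6.22%

6.22%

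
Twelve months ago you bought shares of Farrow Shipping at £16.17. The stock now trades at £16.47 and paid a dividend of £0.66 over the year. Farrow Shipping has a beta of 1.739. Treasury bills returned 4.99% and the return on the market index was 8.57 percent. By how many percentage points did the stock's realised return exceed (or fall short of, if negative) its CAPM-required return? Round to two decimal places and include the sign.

Realised HPR = (P1 + D1 − P0) / P0 = (16.47 + 0.66 − 16.17) / 16.17 = 0.96 / 16.17 = 5.9369%
MRP = 8.57% − 4.99% = 3.58%
CAPM required = R_f + β·MRP = 4.99% + 1.739 × 3.58% = 11.21562%
α = realised − required = 5.9369% − 11.21562% = -5.28%

-5.28%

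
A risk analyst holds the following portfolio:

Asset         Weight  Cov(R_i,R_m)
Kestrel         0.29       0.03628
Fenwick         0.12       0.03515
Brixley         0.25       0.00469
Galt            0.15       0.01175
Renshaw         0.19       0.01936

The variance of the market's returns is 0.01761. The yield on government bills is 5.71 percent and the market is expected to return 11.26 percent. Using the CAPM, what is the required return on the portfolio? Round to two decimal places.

12.44%

β_Kestrel = 0.03628 / 0.01761 = 2.0602
β_Fenwick = 0.03515 / 0.01761 = 1.9960
β_Brixley = 0.00469 / 0.01761 = 0.2663
β_Galt = 0.01175 / 0.01761 = 0.6672
β_Renshaw = 0.01936 / 0.01761 = 1.0994
β_P = Σ w_i β_i = 0.29×2.0602 + 0.12×1.9960 + 0.25×0.2663 + 0.15×0.6672 + 0.19×1.0994 = 1.2125
MRP = 11.26% − 5.71% = 5.55%
E(R_P) = R_f + β_P × MRP = 5.71% + 1.2125 × 5.55% = 12.44%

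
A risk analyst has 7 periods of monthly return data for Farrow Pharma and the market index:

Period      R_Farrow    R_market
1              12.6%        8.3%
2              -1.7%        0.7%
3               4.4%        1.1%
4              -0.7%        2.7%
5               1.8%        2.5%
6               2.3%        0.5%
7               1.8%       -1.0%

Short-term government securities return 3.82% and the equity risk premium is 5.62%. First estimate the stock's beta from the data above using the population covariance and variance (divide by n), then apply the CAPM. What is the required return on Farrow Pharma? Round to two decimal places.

Mean R_i = (12.6 − 1.7 + 4.4 − 0.7 + 1.8 + 2.3 + 1.8) / 7 = 2.9286%
Mean R_m = (8.3 + 0.7 + 1.1 + 2.7 + 2.5 + 0.5 − 1.0) / 7 = 2.1143%
Σ(R_i − R̄_i)(R_m − R̄_m) = 66.8471  ⇒  Cov = 66.8471 / 7 = 9.5496
Σ(R_m − R̄_m)² = 54.0886  ⇒  Var(R_m) = 54.0886 / 7 = 7.7269
β = Cov / Var(R_m) = 9.5496 / 7.7269 = 1.2359
E(R) = R_f + β × MRP = 3.82% + 1.2359 × 5.62% = 10.77%

10.77%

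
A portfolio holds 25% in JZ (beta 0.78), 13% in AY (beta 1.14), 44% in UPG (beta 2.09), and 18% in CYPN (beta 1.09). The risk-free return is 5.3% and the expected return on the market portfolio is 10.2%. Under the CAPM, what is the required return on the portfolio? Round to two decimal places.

12.45%

β_P = Σ w_i β_i = 0.25×0.78 + 0.13×1.14 + 0.44×2.09 + 0.18×1.09 = 1.4590
MRP = 10.2% − 5.3% = 4.90%
E(R_P) = R_f + β_P × MRP = 5.3% + 1.4590 × 4.9% = 12.45%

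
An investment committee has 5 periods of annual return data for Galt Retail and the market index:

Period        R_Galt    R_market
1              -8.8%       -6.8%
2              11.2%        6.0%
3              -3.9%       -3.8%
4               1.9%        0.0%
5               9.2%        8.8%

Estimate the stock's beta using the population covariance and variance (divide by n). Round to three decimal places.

Mean R_i = (-8.8 + 11.2 − 3.9 + 1.9 + 9.2) / 5 = 1.9200%
Mean R_m = (-6.8 + 6.0 − 3.8 + 0.0 + 8.8) / 5 = 0.8400%
Σ(R_i − R̄_i)(R_m − R̄_m) = 214.7560  ⇒  Cov = 214.7560 / 5 = 42.9512
Σ(R_m − R̄_m)² = 170.5920  ⇒  Var(R_m) = 170.5920 / 5 = 34.1184
β = Cov / Var(R_m) = 42.9512 / 34.1184 = 1.2589

1.259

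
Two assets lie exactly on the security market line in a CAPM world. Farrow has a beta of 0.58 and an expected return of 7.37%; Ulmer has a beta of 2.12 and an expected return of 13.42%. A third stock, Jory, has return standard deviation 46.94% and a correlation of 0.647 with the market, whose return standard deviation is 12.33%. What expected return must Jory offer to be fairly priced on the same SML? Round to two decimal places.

14.77%

MRP = (13.42% − 7.37%) / (2.12 − 0.58) = 3.9286%
R_f = 7.37% − 0.58 × 3.9286% = 5.0914%
β_Jory = ρ·σ_i/σ_m = 0.647 × 46.94 / 12.33 = 2.4631
E(R_Jory) = R_f + β × MRP = 5.0914% + 2.4631 × 3.9286% = 14.77%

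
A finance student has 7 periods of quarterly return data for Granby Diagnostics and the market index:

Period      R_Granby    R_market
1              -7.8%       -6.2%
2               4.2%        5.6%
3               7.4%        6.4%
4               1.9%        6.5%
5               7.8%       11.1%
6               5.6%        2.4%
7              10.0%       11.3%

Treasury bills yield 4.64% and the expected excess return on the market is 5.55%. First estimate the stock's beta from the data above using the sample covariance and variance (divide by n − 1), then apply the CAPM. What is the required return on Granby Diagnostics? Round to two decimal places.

Mean R_i = (-7.8 + 4.2 + 7.4 + 1.9 + 7.8 + 5.6 + 10.0) / 7 = 4.1571%
Mean R_m = (-6.2 + 5.6 + 6.4 + 6.5 + 11.1 + 2.4 + 11.3) / 7 = 5.3000%
Σ(R_i − R̄_i)(R_m − R̄_m) = 190.3800  ⇒  Cov = 190.3800 / 6 = 31.7300
Σ(R_m − R̄_m)² = 213.0400  ⇒  Var(R_m) = 213.0400 / 6 = 35.5067
β = Cov / Var(R_m) = 31.7300 / 35.5067 = 0.8936
E(R) = R_f + β × MRP = 4.64% + 0.8936 × 5.55% = 9.60%

9.60%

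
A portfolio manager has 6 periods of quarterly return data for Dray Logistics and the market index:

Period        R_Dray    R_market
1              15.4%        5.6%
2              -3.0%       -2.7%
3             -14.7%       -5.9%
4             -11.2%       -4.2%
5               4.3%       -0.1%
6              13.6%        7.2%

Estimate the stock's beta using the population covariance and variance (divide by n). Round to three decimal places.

2.278

Mean R_i = (15.4 − 3.0 − 14.7 − 11.2 + 4.3 + 13.6) / 6 = 0.7333%
Mean R_m = (5.6 − 2.7 − 5.9 − 4.2 − 0.1 + 7.2) / 6 = -0.0167%
Σ(R_i − R̄_i)(R_m − R̄_m) = 325.6733  ⇒  Cov = 325.6733 / 6 = 54.2789
Σ(R_m − R̄_m)² = 142.9483  ⇒  Var(R_m) = 142.9483 / 6 = 23.8247
β = Cov / Var(R_m) = 54.2789 / 23.8247 = 2.2783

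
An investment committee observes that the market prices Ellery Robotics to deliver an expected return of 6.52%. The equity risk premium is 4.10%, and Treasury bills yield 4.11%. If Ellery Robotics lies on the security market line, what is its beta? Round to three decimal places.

β = (E(R) − R_f) / MRP = (6.52% − 4.11%) / 4.10% = 2.41% / 4.10% = 0.588

0.588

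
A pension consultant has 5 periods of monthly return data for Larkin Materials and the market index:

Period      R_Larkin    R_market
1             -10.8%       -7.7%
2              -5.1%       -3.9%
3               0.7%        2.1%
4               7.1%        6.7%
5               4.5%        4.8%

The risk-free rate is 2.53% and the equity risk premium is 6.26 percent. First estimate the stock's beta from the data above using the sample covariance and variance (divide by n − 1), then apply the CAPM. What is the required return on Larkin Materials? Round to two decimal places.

10.04%

Mean R_i = (-10.8 − 5.1 + 0.7 + 7.1 + 4.5) / 5 = -0.7200%
Mean R_m = (-7.7 − 3.9 + 2.1 + 6.7 + 4.8) / 5 = 0.4000%
Σ(R_i − R̄_i)(R_m − R̄_m) = 175.1300  ⇒  Cov = 175.1300 / 4 = 43.7825
Σ(R_m − R̄_m)² = 146.0400  ⇒  Var(R_m) = 146.0400 / 4 = 36.5100
β = Cov / Var(R_m) = 43.7825 / 36.5100 = 1.1992
E(R) = R_f + β × MRP = 2.53% + 1.1992 × 6.26% = 10.04%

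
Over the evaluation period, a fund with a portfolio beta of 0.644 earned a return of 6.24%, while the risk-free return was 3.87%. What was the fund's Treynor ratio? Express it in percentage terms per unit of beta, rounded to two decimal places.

3.68%

Treynor = (R_P − R_f) / β_P = (6.24% − 3.87%) / 0.6440 = 2.37% / 0.6440 = 3.68%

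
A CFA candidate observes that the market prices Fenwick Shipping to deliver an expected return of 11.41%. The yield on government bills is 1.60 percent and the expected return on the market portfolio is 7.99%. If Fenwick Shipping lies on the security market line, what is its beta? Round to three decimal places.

1.535

MRP = 7.99% − 1.60% = 6.39%
β = (E(R) − R_f) / MRP = (11.41% − 1.60%) / 6.39% = 9.81% / 6.39% = 1.535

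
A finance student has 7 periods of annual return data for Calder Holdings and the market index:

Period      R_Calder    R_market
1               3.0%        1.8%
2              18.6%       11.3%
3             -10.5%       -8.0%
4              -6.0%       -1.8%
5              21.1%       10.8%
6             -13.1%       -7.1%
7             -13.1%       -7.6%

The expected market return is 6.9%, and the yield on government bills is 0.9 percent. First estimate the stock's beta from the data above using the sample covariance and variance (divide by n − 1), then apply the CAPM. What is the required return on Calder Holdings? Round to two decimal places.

Mean R_i = (3.0 + 18.6 − 10.5 − 6.0 + 21.1 − 13.1 − 13.1) / 7 = 0.0000%
Mean R_m = (1.8 + 11.3 − 8.0 − 1.8 + 10.8 − 7.1 − 7.6) / 7 = -0.0857%
Σ(R_i − R̄_i)(R_m − R̄_m) = 730.8300  ⇒  Cov = 730.8300 / 6 = 121.8050
Σ(R_m − R̄_m)² = 422.9286  ⇒  Var(R_m) = 422.9286 / 6 = 70.4881
β = Cov / Var(R_m) = 121.8050 / 70.4881 = 1.7280
MRP = 6.9% − 0.9% = 6.00%
E(R) = R_f + β × MRP = 0.9% + 1.7280 × 6.0% = 11.27%

11.27%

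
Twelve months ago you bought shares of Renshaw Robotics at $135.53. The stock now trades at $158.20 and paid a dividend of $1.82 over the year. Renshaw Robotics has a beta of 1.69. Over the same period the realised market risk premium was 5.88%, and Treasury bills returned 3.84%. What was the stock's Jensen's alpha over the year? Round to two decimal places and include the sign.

+4.29%

Realised HPR = (P1 + D1 − P0) / P0 = (158.20 + 1.82 − 135.53) / 135.53 = 24.49 / 135.53 = 18.0698%
CAPM required = R_f + β·MRP = 3.84% + 1.69 × 5.88% = 13.7772%
α = realised − required = 18.0698% − 13.7772% = +4.29%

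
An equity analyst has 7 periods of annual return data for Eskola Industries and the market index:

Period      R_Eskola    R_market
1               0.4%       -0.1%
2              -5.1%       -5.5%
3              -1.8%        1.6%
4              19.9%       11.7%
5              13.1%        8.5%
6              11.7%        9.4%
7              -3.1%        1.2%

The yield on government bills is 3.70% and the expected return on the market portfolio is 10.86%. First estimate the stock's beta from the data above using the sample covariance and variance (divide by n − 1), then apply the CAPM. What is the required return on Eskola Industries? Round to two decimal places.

Mean R_i = (0.4 − 5.1 − 1.8 + 19.9 + 13.1 + 11.7 − 3.1) / 7 = 5.0143%
Mean R_m = (-0.1 − 5.5 + 1.6 + 11.7 + 8.5 + 9.4 + 1.2) / 7 = 3.8286%
Σ(R_i − R̄_i)(R_m − R̄_m) = 341.1871  ⇒  Cov = 341.1871 / 6 = 56.8645
Σ(R_m − R̄_m)² = 229.1543  ⇒  Var(R_m) = 229.1543 / 6 = 38.1924
β = Cov / Var(R_m) = 56.8645 / 38.1924 = 1.4889
MRP = 10.86% − 3.70% = 7.16%
E(R) = R_f + β × MRP = 3.70% + 1.4889 × 7.16% = 14.36%

14.36%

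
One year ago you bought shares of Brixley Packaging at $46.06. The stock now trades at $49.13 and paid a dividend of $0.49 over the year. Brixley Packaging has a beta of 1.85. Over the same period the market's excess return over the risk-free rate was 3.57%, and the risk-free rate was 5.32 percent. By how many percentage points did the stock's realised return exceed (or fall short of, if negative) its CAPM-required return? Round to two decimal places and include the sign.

-4.20%

Realised HPR = (P1 + D1 − P0) / P0 = (49.13 + 0.49 − 46.06) / 46.06 = 3.56 / 46.06 = 7.7290%
CAPM required = R_f + β·MRP = 5.32% + 1.85 × 3.57% = 11.9245%
α = realised − required = 7.7290% − 11.9245% = -4.20%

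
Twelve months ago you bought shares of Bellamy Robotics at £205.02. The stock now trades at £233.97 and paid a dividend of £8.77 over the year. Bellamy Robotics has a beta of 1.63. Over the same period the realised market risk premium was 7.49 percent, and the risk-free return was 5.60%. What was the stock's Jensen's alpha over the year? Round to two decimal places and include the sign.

+0.59%

Realised HPR = (P1 + D1 − P0) / P0 = (233.97 + 8.77 − 205.02) / 205.02 = 37.72 / 205.02 = 18.3982%
CAPM required = R_f + β·MRP = 5.60% + 1.63 × 7.49% = 17.8087%
α = realised − required = 18.3982% − 17.8087% = +0.59%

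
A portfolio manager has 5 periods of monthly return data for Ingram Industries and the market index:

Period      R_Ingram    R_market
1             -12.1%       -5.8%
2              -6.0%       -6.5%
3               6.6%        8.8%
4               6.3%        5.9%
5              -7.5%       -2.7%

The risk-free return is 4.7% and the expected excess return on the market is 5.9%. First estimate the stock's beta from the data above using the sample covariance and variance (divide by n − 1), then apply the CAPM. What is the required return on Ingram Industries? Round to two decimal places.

11.46%

Mean R_i = (-12.1 − 6.0 + 6.6 + 6.3 − 7.5) / 5 = -2.5400%
Mean R_m = (-5.8 − 6.5 + 8.8 + 5.9 − 2.7) / 5 = -0.0600%
Σ(R_i − R̄_i)(R_m − R̄_m) = 223.9180  ⇒  Cov = 223.9180 / 4 = 55.9795
Σ(R_m − R̄_m)² = 195.4120  ⇒  Var(R_m) = 195.4120 / 4 = 48.8530
β = Cov / Var(R_m) = 55.9795 / 48.8530 = 1.1459
E(R) = R_f + β × MRP = 4.7% + 1.1459 × 5.9% = 11.46%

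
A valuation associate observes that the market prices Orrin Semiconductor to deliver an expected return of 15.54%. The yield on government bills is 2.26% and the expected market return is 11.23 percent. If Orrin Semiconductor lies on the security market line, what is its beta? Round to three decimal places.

1.480

MRP = 11.23% − 2.26% = 8.97%
β = (E(R) − R_f) / MRP = (15.54% − 2.26%) / 8.97% = 13.28% / 8.97% = 1.480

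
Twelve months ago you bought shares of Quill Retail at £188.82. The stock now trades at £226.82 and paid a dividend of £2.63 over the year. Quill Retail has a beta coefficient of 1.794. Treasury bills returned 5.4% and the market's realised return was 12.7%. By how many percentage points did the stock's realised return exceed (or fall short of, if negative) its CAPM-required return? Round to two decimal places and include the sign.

+3.02%

Realised HPR = (P1 + D1 − P0) / P0 = (226.82 + 2.63 − 188.82) / 188.82 = 40.63 / 188.82 = 21.5178%
MRP = 12.7% − 5.4% = 7.30%
CAPM required = R_f + β·MRP = 5.4% + 1.794 × 7.3% = 18.4962%
α = realised − required = 21.5178% − 18.4962% = +3.02%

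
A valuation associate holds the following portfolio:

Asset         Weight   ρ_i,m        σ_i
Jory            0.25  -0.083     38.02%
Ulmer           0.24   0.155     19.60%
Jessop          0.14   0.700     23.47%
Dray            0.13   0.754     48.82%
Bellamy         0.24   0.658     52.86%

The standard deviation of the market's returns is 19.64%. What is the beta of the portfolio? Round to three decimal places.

0.783

β_Jory = -0.083 × 38.02% / 19.64% = -0.1607
β_Ulmer = 0.155 × 19.60% / 19.64% = 0.1547
β_Jessop = 0.700 × 23.47% / 19.64% = 0.8365
β_Dray = 0.754 × 48.82% / 19.64% = 1.8743
β_Bellamy = 0.658 × 52.86% / 19.64% = 1.7710
β_P = Σ w_i β_i = 0.25×-0.1607 + 0.24×0.1547 + 0.14×0.8365 + 0.13×1.8743 + 0.24×1.7710 = 0.7828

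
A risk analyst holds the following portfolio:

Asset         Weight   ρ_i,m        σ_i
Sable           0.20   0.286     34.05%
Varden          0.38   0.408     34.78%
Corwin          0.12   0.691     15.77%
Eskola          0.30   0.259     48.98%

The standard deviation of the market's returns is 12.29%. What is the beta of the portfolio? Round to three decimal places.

β_Sable = 0.286 × 34.05% / 12.29% = 0.7924
β_Varden = 0.408 × 34.78% / 12.29% = 1.1546
β_Corwin = 0.691 × 15.77% / 12.29% = 0.8867
β_Eskola = 0.259 × 48.98% / 12.29% = 1.0322
β_P = Σ w_i β_i = 0.20×0.7924 + 0.38×1.1546 + 0.12×0.8867 + 0.30×1.0322 = 1.0133

1.013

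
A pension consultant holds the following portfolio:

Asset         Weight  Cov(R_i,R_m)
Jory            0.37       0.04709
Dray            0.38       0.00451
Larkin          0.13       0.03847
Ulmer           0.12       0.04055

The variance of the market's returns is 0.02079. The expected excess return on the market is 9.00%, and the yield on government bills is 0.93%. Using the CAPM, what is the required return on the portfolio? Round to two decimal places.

β_Jory = 0.04709 / 0.02079 = 2.2650
β_Dray = 0.00451 / 0.02079 = 0.2169
β_Larkin = 0.03847 / 0.02079 = 1.8504
β_Ulmer = 0.04055 / 0.02079 = 1.9505
β_P = Σ w_i β_i = 0.37×2.2650 + 0.38×0.2169 + 0.13×1.8504 + 0.12×1.9505 = 1.3951
E(R_P) = R_f + β_P × MRP = 0.93% + 1.3951 × 9.00% = 13.49%

13.49%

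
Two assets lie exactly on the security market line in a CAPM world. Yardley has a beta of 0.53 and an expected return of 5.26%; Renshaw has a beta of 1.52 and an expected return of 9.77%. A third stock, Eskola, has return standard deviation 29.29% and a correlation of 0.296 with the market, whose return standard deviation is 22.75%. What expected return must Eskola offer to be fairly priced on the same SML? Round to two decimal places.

4.58%

MRP = (9.77% − 5.26%) / (1.52 − 0.53) = 4.5556%
R_f = 5.26% − 0.53 × 4.5556% = 2.8455%
β_Eskola = ρ·σ_i/σ_m = 0.296 × 29.29 / 22.75 = 0.3811
E(R_Eskola) = R_f + β × MRP = 2.8455% + 0.3811 × 4.5556% = 4.58%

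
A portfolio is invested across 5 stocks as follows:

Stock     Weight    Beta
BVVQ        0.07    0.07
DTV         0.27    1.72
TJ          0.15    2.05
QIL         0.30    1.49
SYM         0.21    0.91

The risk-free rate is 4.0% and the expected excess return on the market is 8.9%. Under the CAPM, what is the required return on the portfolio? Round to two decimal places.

16.59%

β_P = Σ w_i β_i = 0.07×0.07 + 0.27×1.72 + 0.15×2.05 + 0.30×1.49 + 0.21×0.91 = 1.4149
E(R_P) = R_f + β_P × MRP = 4.0% + 1.4149 × 8.9% = 16.59%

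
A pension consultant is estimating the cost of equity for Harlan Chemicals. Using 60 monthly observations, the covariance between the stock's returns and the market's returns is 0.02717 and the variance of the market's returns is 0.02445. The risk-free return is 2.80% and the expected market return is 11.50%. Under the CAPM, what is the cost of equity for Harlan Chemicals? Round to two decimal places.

β = Cov(R_i, R_m) / Var(R_m) = 0.02717 / 0.02445 = 1.1112
MRP = 11.50% − 2.80% = 8.70%
E(R) = R_f + β × MRP = 2.80% + 1.1112 × 8.70% = 12.47%

12.47%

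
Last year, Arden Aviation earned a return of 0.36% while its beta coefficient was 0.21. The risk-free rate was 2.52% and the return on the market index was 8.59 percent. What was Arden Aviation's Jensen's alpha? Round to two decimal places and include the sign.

-3.43%

Market excess return = 8.59% − 2.52% = 6.07%
CAPM benchmark = R_f + β(R_m − R_f) = 2.52% + 0.21 × 6.07% = 3.7947%
α = actual − benchmark = 0.36% − 3.7947% = -3.43%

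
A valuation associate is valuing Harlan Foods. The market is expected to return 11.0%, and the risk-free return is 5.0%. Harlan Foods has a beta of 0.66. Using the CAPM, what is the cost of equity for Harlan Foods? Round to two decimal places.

8.96%

Market risk premium = E(R_m) − R_f = 11.0% − 5.0% = 6.00%
E(R) = R_f + β × MRP = 5.0% + 0.66 × 6.0% = 8.96%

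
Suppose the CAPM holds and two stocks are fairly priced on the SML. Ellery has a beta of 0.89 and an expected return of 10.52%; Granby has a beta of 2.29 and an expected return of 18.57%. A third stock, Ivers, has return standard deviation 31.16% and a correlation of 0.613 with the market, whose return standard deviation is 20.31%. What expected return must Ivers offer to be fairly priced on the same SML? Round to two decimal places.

10.81%

MRP = (18.57% − 10.52%) / (2.29 − 0.89) = 5.7500%
R_f = 10.52% − 0.89 × 5.7500% = 5.4025%
β_Ivers = ρ·σ_i/σ_m = 0.613 × 31.16 / 20.31 = 0.9405
E(R_Ivers) = R_f + β × MRP = 5.4025% + 0.9405 × 5.7500% = 10.81%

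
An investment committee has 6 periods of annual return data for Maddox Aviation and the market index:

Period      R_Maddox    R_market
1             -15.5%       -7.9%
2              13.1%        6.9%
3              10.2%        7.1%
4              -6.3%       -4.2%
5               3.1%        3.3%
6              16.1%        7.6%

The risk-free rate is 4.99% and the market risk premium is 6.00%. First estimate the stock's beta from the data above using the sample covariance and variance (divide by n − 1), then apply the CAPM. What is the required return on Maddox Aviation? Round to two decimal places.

15.93%

Mean R_i = (-15.5 + 13.1 + 10.2 − 6.3 + 3.1 + 16.1) / 6 = 3.4500%
Mean R_m = (-7.9 + 6.9 + 7.1 − 4.2 + 3.3 + 7.6) / 6 = 2.1333%
Σ(R_i − R̄_i)(R_m − R̄_m) = 400.1500  ⇒  Cov = 400.1500 / 5 = 80.0300
Σ(R_m − R̄_m)² = 219.4133  ⇒  Var(R_m) = 219.4133 / 5 = 43.8827
β = Cov / Var(R_m) = 80.0300 / 43.8827 = 1.8237
E(R) = R_f + β × MRP = 4.99% + 1.8237 × 6.00% = 15.93%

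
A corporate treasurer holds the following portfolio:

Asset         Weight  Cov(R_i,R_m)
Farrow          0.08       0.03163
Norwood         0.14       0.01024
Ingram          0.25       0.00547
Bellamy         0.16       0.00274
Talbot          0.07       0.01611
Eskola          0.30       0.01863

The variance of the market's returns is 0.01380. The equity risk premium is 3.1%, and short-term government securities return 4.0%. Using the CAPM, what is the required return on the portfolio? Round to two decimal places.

β_Farrow = 0.03163 / 0.01380 = 2.2920
β_Norwood = 0.01024 / 0.01380 = 0.7420
β_Ingram = 0.00547 / 0.01380 = 0.3964
β_Bellamy = 0.00274 / 0.01380 = 0.1986
β_Talbot = 0.01611 / 0.01380 = 1.1674
β_Eskola = 0.01863 / 0.01380 = 1.3500
β_P = Σ w_i β_i = 0.08×2.2920 + 0.14×0.7420 + 0.25×0.3964 + 0.16×0.1986 + 0.07×1.1674 + 0.30×1.3500 = 0.9048
E(R_P) = R_f + β_P × MRP = 4.0% + 0.9048 × 3.1% = 6.80%

6.80%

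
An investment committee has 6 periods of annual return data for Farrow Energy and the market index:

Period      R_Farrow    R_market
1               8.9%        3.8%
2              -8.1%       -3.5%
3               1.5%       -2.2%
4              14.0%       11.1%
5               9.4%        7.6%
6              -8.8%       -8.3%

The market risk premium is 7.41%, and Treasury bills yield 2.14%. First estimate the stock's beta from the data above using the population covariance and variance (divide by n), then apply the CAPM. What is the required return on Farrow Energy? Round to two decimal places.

Mean R_i = (8.9 − 8.1 + 1.5 + 14.0 + 9.4 − 8.8) / 6 = 2.8167%
Mean R_m = (3.8 − 3.5 − 2.2 + 11.1 + 7.6 − 8.3) / 6 = 1.4167%
Σ(R_i − R̄_i)(R_m − R̄_m) = 334.8083  ⇒  Cov = 334.8083 / 6 = 55.8014
Σ(R_m − R̄_m)² = 269.3483  ⇒  Var(R_m) = 269.3483 / 6 = 44.8914
β = Cov / Var(R_m) = 55.8014 / 44.8914 = 1.2430
E(R) = R_f + β × MRP = 2.14% + 1.2430 × 7.41% = 11.35%

11.35%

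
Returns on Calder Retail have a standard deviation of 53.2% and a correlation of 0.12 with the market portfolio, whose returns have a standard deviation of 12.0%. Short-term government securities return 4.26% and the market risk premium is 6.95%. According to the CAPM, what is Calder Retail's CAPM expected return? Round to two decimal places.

β = ρ × σ_i / σ_m = 0.12 × 53.2% / 12.0% = 0.5320
E(R) = 4.26% + 0.5320 × 6.95% = 7.96%

7.96%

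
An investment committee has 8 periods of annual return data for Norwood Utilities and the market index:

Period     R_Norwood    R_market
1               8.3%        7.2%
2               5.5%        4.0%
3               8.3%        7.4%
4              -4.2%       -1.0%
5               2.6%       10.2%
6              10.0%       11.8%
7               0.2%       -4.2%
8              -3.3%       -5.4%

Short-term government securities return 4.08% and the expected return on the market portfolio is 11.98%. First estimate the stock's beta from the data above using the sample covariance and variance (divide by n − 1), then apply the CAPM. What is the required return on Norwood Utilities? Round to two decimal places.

9.49%

Mean R_i = (8.3 + 5.5 + 8.3 − 4.2 + 2.6 + 10.0 + 0.2 − 3.3) / 8 = 3.4250%
Mean R_m = (7.2 + 4.0 + 7.4 − 1.0 + 10.2 + 11.8 − 4.2 − 5.4) / 8 = 3.7500%
Σ(R_i − R̄_i)(R_m − R̄_m) = 206.1300  ⇒  Cov = 206.1300 / 7 = 29.4471
Σ(R_m − R̄_m)² = 301.1800  ⇒  Var(R_m) = 301.1800 / 7 = 43.0257
β = Cov / Var(R_m) = 29.4471 / 43.0257 = 0.6844
MRP = 11.98% − 4.08% = 7.90%
E(R) = R_f + β × MRP = 4.08% + 0.6844 × 7.90% = 9.49%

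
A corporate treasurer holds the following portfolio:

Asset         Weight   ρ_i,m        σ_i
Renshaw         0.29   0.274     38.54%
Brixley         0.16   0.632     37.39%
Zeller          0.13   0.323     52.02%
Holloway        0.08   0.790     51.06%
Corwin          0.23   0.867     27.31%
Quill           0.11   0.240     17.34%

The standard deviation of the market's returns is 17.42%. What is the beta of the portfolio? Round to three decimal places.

1.042

β_Renshaw = 0.274 × 38.54% / 17.42% = 0.6062
β_Brixley = 0.632 × 37.39% / 17.42% = 1.3565
β_Zeller = 0.323 × 52.02% / 17.42% = 0.9645
β_Holloway = 0.790 × 51.06% / 17.42% = 2.3156
β_Corwin = 0.867 × 27.31% / 17.42% = 1.3592
β_Quill = 0.240 × 17.34% / 17.42% = 0.2389
β_P = Σ w_i β_i = 0.29×0.6062 + 0.16×1.3565 + 0.13×0.9645 + 0.08×2.3156 + 0.23×1.3592 + 0.11×0.2389 = 1.0424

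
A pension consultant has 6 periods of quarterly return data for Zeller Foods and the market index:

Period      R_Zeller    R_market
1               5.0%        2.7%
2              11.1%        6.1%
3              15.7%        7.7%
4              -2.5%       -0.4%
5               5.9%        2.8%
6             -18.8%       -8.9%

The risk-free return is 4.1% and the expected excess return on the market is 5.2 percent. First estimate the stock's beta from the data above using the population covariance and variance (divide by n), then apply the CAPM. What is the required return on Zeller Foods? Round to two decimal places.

Mean R_i = (5.0 + 11.1 + 15.7 − 2.5 + 5.9 − 18.8) / 6 = 2.7333%
Mean R_m = (2.7 + 6.1 + 7.7 − 0.4 + 2.8 − 8.9) / 6 = 1.6667%
Σ(R_i − R̄_i)(R_m − R̄_m) = 359.6067  ⇒  Cov = 359.6067 / 6 = 59.9345
Σ(R_m − R̄_m)² = 174.3333  ⇒  Var(R_m) = 174.3333 / 6 = 29.0556
β = Cov / Var(R_m) = 59.9345 / 29.0556 = 2.0628
E(R) = R_f + β × MRP = 4.1% + 2.0628 × 5.2% = 14.83%

14.83%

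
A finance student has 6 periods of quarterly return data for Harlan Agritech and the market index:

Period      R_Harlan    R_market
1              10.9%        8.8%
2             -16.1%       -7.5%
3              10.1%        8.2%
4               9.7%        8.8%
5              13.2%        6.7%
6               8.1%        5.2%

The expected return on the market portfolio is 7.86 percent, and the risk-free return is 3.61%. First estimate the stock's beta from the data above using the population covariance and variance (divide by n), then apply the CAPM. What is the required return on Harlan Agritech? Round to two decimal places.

10.78%

Mean R_i = (10.9 − 16.1 + 10.1 + 9.7 + 13.2 + 8.1) / 6 = 5.9833%
Mean R_m = (8.8 − 7.5 + 8.2 + 8.8 + 6.7 + 5.2) / 6 = 5.0333%
Σ(R_i − R̄_i)(R_m − R̄_m) = 334.7133  ⇒  Cov = 334.7133 / 6 = 55.7856
Σ(R_m − R̄_m)² = 198.2933  ⇒  Var(R_m) = 198.2933 / 6 = 33.0489
β = Cov / Var(R_m) = 55.7856 / 33.0489 = 1.6880
MRP = 7.86% − 3.61% = 4.25%
E(R) = R_f + β × MRP = 3.61% + 1.6880 × 4.25% = 10.78%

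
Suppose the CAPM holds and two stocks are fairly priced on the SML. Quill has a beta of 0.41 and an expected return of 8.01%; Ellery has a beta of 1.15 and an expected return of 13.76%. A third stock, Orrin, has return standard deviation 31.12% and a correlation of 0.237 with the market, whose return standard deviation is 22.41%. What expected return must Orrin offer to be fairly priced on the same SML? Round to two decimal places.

7.38%

MRP = (13.76% − 8.01%) / (1.15 − 0.41) = 7.7703%
R_f = 8.01% − 0.41 × 7.7703% = 4.8242%
β_Orrin = ρ·σ_i/σ_m = 0.237 × 31.12 / 22.41 = 0.3291
E(R_Orrin) = R_f + β × MRP = 4.8242% + 0.3291 × 7.7703% = 7.38%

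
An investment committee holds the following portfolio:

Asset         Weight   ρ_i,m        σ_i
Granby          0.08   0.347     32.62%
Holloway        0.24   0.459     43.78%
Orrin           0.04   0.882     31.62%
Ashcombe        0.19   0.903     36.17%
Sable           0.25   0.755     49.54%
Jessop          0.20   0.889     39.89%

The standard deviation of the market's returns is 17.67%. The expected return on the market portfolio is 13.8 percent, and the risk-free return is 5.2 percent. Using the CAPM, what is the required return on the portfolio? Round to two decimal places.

19.55%

β_Granby = 0.347 × 32.62% / 17.67% = 0.6406
β_Holloway = 0.459 × 43.78% / 17.67% = 1.1372
β_Orrin = 0.882 × 31.62% / 17.67% = 1.5783
β_Ashcombe = 0.903 × 36.17% / 17.67% = 1.8484
β_Sable = 0.755 × 49.54% / 17.67% = 2.1167
β_Jessop = 0.889 × 39.89% / 17.67% = 2.0069
β_P = Σ w_i β_i = 0.08×0.6406 + 0.24×1.1372 + 0.04×1.5783 + 0.19×1.8484 + 0.25×2.1167 + 0.20×2.0069 = 1.6691
MRP = 13.8% − 5.2% = 8.60%
E(R_P) = R_f + β_P × MRP = 5.2% + 1.6691 × 8.6% = 19.55%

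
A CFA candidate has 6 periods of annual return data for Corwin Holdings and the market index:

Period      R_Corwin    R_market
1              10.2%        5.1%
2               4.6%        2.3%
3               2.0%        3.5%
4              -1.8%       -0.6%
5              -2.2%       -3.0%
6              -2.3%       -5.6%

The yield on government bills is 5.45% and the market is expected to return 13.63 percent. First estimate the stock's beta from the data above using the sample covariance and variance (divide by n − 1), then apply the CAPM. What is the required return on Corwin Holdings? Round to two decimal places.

Mean R_i = (10.2 + 4.6 + 2.0 − 1.8 − 2.2 − 2.3) / 6 = 1.7500%
Mean R_m = (5.1 + 2.3 + 3.5 − 0.6 − 3.0 − 5.6) / 6 = 0.2833%
Σ(R_i − R̄_i)(R_m − R̄_m) = 87.1850  ⇒  Cov = 87.1850 / 5 = 17.4370
Σ(R_m − R̄_m)² = 83.7883  ⇒  Var(R_m) = 83.7883 / 5 = 16.7577
β = Cov / Var(R_m) = 17.4370 / 16.7577 = 1.0405
MRP = 13.63% − 5.45% = 8.18%
E(R) = R_f + β × MRP = 5.45% + 1.0405 × 8.18% = 13.96%

13.96%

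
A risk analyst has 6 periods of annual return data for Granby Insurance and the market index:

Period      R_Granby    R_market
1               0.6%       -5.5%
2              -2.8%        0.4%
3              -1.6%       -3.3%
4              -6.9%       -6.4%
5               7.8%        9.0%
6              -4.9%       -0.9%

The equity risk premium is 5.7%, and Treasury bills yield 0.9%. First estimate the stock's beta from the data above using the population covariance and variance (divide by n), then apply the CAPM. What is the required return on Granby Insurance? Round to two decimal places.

Mean R_i = (0.6 − 2.8 − 1.6 − 6.9 + 7.8 − 4.9) / 6 = -1.3000%
Mean R_m = (-5.5 + 0.4 − 3.3 − 6.4 + 9.0 − 0.9) / 6 = -1.1167%
Σ(R_i − R̄_i)(R_m − R̄_m) = 110.9200  ⇒  Cov = 110.9200 / 6 = 18.4867
Σ(R_m − R̄_m)² = 156.5883  ⇒  Var(R_m) = 156.5883 / 6 = 26.0981
β = Cov / Var(R_m) = 18.4867 / 26.0981 = 0.7084
E(R) = R_f + β × MRP = 0.9% + 0.7084 × 5.7% = 4.94%

4.94%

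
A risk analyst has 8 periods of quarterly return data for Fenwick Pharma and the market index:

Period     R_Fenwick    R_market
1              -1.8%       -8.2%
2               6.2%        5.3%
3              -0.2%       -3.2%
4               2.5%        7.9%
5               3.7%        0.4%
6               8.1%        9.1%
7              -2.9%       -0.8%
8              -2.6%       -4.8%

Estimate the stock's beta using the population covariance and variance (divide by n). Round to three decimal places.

0.550

Mean R_i = (-1.8 + 6.2 − 0.2 + 2.5 + 3.7 + 8.1 − 2.9 − 2.6) / 8 = 1.6250%
Mean R_m = (-8.2 + 5.3 − 3.2 + 7.9 + 0.4 + 9.1 − 0.8 − 4.8) / 8 = 0.7125%
Σ(R_i − R̄_i)(R_m − R̄_m) = 148.7375  ⇒  Cov = 148.7375 / 8 = 18.5922
Σ(R_m − R̄_m)² = 270.5688  ⇒  Var(R_m) = 270.5688 / 8 = 33.8211
β = Cov / Var(R_m) = 18.5922 / 33.8211 = 0.5497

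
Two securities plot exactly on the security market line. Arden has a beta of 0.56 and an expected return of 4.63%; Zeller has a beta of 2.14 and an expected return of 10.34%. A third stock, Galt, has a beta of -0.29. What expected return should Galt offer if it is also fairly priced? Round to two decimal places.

MRP (SML slope) = (10.34% − 4.63%) / (2.14 − 0.56) = 5.71% / 1.58 = 3.6139%
R_f (intercept) = 4.63% − 0.56 × 3.6139% = 2.6062%
E(R_Galt) = R_f + β × MRP = 2.6062% + -0.29 × 3.6139% = 1.56%

1.56%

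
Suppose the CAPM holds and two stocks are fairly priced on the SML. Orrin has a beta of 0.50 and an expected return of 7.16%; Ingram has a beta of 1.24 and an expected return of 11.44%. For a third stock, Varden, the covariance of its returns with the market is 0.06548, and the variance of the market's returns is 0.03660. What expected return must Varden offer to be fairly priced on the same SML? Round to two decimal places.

MRP = (11.44% − 7.16%) / (1.24 − 0.50) = 5.7838%
R_f = 7.16% − 0.50 × 5.7838% = 4.2681%
β_Varden = Cov / Var(R_m) = 0.06548 / 0.03660 = 1.7891
E(R_Varden) = R_f + β × MRP = 4.2681% + 1.7891 × 5.7838% = 14.62%

14.62%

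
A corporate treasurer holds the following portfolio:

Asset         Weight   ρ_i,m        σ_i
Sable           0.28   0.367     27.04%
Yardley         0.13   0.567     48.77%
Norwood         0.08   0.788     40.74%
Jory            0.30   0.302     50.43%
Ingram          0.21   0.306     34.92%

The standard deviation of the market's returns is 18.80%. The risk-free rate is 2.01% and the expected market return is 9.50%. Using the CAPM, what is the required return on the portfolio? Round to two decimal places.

β_Sable = 0.367 × 27.04% / 18.80% = 0.5279
β_Yardley = 0.567 × 48.77% / 18.80% = 1.4709
β_Norwood = 0.788 × 40.74% / 18.80% = 1.7076
β_Jory = 0.302 × 50.43% / 18.80% = 0.8101
β_Ingram = 0.306 × 34.92% / 18.80% = 0.5684
β_P = Σ w_i β_i = 0.28×0.5279 + 0.13×1.4709 + 0.08×1.7076 + 0.30×0.8101 + 0.21×0.5684 = 0.8380
MRP = 9.50% − 2.01% = 7.49%
E(R_P) = R_f + β_P × MRP = 2.01% + 0.8380 × 7.49% = 8.29%

8.29%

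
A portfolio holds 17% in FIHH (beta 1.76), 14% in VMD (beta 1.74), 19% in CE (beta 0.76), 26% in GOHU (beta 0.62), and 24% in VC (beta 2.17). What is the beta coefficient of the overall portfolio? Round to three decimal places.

1.369

β_P = Σ w_i β_i = 0.17×1.76 + 0.14×1.74 + 0.19×0.76 + 0.26×0.62 + 0.24×2.17 = 1.3692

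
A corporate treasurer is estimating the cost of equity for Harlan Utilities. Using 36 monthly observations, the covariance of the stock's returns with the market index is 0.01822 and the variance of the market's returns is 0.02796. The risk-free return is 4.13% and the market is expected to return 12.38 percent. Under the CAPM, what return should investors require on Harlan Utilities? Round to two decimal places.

9.51%

β = Cov(R_i, R_m) / Var(R_m) = 0.01822 / 0.02796 = 0.6516
MRP = 12.38% − 4.13% = 8.25%
E(R) = R_f + β × MRP = 4.13% + 0.6516 × 8.25% = 9.51%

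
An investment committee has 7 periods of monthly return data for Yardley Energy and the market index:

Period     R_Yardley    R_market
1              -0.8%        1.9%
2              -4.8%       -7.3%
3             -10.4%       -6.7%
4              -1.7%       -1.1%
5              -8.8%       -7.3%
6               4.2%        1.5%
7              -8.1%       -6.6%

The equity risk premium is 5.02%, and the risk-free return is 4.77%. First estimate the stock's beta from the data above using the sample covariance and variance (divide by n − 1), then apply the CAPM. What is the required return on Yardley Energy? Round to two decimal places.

Mean R_i = (-0.8 − 4.8 − 10.4 − 1.7 − 8.8 + 4.2 − 8.1) / 7 = -4.3429%
Mean R_m = (1.9 − 7.3 − 6.7 − 1.1 − 7.3 + 1.5 − 6.6) / 7 = -3.6571%
Σ(R_i − R̄_i)(R_m − R̄_m) = 117.8929  ⇒  Cov = 117.8929 / 6 = 19.6488
Σ(R_m − R̄_m)² = 108.4771  ⇒  Var(R_m) = 108.4771 / 6 = 18.0795
β = Cov / Var(R_m) = 19.6488 / 18.0795 = 1.0868
E(R) = R_f + β × MRP = 4.77% + 1.0868 × 5.02% = 10.23%

10.23%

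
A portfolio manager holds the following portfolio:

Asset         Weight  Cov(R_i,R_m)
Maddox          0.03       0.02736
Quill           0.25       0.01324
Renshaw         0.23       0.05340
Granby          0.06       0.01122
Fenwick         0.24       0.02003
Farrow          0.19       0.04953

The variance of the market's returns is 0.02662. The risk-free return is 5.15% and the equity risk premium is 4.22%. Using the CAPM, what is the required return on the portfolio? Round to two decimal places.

β_Maddox = 0.02736 / 0.02662 = 1.0278
β_Quill = 0.01324 / 0.02662 = 0.4974
β_Renshaw = 0.05340 / 0.02662 = 2.0060
β_Granby = 0.01122 / 0.02662 = 0.4215
β_Fenwick = 0.02003 / 0.02662 = 0.7524
β_Farrow = 0.04953 / 0.02662 = 1.8606
β_P = Σ w_i β_i = 0.03×1.0278 + 0.25×0.4974 + 0.23×2.0060 + 0.06×0.4215 + 0.24×0.7524 + 0.19×1.8606 = 1.1759
E(R_P) = R_f + β_P × MRP = 5.15% + 1.1759 × 4.22% = 10.11%

10.11%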